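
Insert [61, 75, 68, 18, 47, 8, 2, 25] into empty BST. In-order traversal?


Insert 61: root
Insert 75: R from 61
Insert 68: R from 61 -> L from 75
Insert 18: L from 61
Insert 47: L from 61 -> R from 18
Insert 8: L from 61 -> L from 18
Insert 2: L from 61 -> L from 18 -> L from 8
Insert 25: L from 61 -> R from 18 -> L from 47

In-order: [2, 8, 18, 25, 47, 61, 68, 75]


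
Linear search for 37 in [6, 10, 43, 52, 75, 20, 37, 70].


i=0: 6!=37
i=1: 10!=37
i=2: 43!=37
i=3: 52!=37
i=4: 75!=37
i=5: 20!=37
i=6: 37==37 found!

Found at 6, 7 comps


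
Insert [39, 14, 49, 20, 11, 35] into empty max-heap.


Insert 39: [39]
Insert 14: [39, 14]
Insert 49: [49, 14, 39]
Insert 20: [49, 20, 39, 14]
Insert 11: [49, 20, 39, 14, 11]
Insert 35: [49, 20, 39, 14, 11, 35]

Final heap: [49, 20, 39, 14, 11, 35]


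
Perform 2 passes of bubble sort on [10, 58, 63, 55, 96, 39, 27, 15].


Initial: [10, 58, 63, 55, 96, 39, 27, 15]
Pass 1: [10, 58, 55, 63, 39, 27, 15, 96] (4 swaps)
Pass 2: [10, 55, 58, 39, 27, 15, 63, 96] (4 swaps)

After 2 passes: [10, 55, 58, 39, 27, 15, 63, 96]


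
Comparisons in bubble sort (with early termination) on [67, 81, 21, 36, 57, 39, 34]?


Algorithm: bubble sort (with early termination)
Input: [67, 81, 21, 36, 57, 39, 34]
Sorted: [21, 34, 36, 39, 57, 67, 81]

21


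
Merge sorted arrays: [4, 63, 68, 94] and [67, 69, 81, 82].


Take 4 from A
Take 63 from A
Take 67 from B
Take 68 from A
Take 69 from B
Take 81 from B
Take 82 from B

Merged: [4, 63, 67, 68, 69, 81, 82, 94]


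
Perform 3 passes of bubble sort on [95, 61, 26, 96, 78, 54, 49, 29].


Initial: [95, 61, 26, 96, 78, 54, 49, 29]
Pass 1: [61, 26, 95, 78, 54, 49, 29, 96] (6 swaps)
Pass 2: [26, 61, 78, 54, 49, 29, 95, 96] (5 swaps)
Pass 3: [26, 61, 54, 49, 29, 78, 95, 96] (3 swaps)

After 3 passes: [26, 61, 54, 49, 29, 78, 95, 96]


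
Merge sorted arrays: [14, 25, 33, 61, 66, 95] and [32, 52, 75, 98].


Take 14 from A
Take 25 from A
Take 32 from B
Take 33 from A
Take 52 from B
Take 61 from A
Take 66 from A
Take 75 from B
Take 95 from A

Merged: [14, 25, 32, 33, 52, 61, 66, 75, 95, 98]


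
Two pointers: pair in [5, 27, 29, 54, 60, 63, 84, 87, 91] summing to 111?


lo=0(5)+hi=8(91)=96
lo=1(27)+hi=8(91)=118
lo=1(27)+hi=7(87)=114
lo=1(27)+hi=6(84)=111

Yes: 27+84=111


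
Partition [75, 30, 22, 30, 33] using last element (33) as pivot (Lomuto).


Pivot: 33
  30 <= 33: swap -> [30, 75, 22, 30, 33]
  22 <= 33: swap -> [30, 22, 75, 30, 33]
  30 <= 33: swap -> [30, 22, 30, 75, 33]
Place pivot at 3: [30, 22, 30, 33, 75]

Partitioned: [30, 22, 30, 33, 75]


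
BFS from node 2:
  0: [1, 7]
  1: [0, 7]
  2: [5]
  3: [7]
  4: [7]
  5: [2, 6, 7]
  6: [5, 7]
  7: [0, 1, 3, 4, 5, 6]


Visit 2, enqueue [5]
Visit 5, enqueue [6, 7]
Visit 6, enqueue []
Visit 7, enqueue [0, 1, 3, 4]
Visit 0, enqueue []
Visit 1, enqueue []
Visit 3, enqueue []
Visit 4, enqueue []

BFS order: [2, 5, 6, 7, 0, 1, 3, 4]


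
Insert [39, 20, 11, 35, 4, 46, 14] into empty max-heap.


Insert 39: [39]
Insert 20: [39, 20]
Insert 11: [39, 20, 11]
Insert 35: [39, 35, 11, 20]
Insert 4: [39, 35, 11, 20, 4]
Insert 46: [46, 35, 39, 20, 4, 11]
Insert 14: [46, 35, 39, 20, 4, 11, 14]

Final heap: [46, 35, 39, 20, 4, 11, 14]


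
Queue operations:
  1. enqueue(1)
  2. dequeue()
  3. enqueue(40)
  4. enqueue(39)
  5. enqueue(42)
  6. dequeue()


enqueue(1) -> [1]
dequeue()->1, []
enqueue(40) -> [40]
enqueue(39) -> [40, 39]
enqueue(42) -> [40, 39, 42]
dequeue()->40, [39, 42]

Final queue: [39, 42]


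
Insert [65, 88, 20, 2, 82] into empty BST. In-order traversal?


Insert 65: root
Insert 88: R from 65
Insert 20: L from 65
Insert 2: L from 65 -> L from 20
Insert 82: R from 65 -> L from 88

In-order: [2, 20, 65, 82, 88]


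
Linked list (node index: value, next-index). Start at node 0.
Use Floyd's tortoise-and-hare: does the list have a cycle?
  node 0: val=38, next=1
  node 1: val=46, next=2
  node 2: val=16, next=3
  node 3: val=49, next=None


Floyd's tortoise (slow, +1) and hare (fast, +2):
  init: slow=0, fast=0
  step 1: slow=1, fast=2
  step 2: fast 2->3->None, no cycle

Cycle: no


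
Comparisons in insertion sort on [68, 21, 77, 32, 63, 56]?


Algorithm: insertion sort
Input: [68, 21, 77, 32, 63, 56]
Sorted: [21, 32, 56, 63, 68, 77]

12


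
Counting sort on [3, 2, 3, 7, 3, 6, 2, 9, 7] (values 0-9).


Input: [3, 2, 3, 7, 3, 6, 2, 9, 7]
Counts: [0, 0, 2, 3, 0, 0, 1, 2, 0, 1]

Sorted: [2, 2, 3, 3, 3, 6, 7, 7, 9]


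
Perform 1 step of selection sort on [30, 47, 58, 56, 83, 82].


Initial: [30, 47, 58, 56, 83, 82]
Step 1: min=30 at 0
  Swap: [30, 47, 58, 56, 83, 82]

After 1 step: [30, 47, 58, 56, 83, 82]


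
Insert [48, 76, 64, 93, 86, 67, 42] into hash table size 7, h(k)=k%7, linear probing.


Insert 48: h=6 -> slot 6
Insert 76: h=6, 1 probes -> slot 0
Insert 64: h=1 -> slot 1
Insert 93: h=2 -> slot 2
Insert 86: h=2, 1 probes -> slot 3
Insert 67: h=4 -> slot 4
Insert 42: h=0, 5 probes -> slot 5

Table: [76, 64, 93, 86, 67, 42, 48]


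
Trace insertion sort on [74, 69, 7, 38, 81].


Initial: [74, 69, 7, 38, 81]
Insert 69: [69, 74, 7, 38, 81]
Insert 7: [7, 69, 74, 38, 81]
Insert 38: [7, 38, 69, 74, 81]
Insert 81: [7, 38, 69, 74, 81]

Sorted: [7, 38, 69, 74, 81]


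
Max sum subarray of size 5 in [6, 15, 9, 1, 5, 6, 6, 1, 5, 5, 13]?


[0:5]: 36
[1:6]: 36
[2:7]: 27
[3:8]: 19
[4:9]: 23
[5:10]: 23
[6:11]: 30

Max: 36 at [0:5]


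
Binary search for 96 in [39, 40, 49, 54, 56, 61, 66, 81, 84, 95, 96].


Step 1: lo=0, hi=10, mid=5, val=61
Step 2: lo=6, hi=10, mid=8, val=84
Step 3: lo=9, hi=10, mid=9, val=95
Step 4: lo=10, hi=10, mid=10, val=96

Found at index 10


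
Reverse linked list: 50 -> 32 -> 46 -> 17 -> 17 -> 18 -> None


Step 1: curr=50, set curr.next=prev(None) | reversed so far: 50
Step 2: curr=32, set curr.next=prev(50) | reversed so far: 32 -> 50
Step 3: curr=46, set curr.next=prev(32) | reversed so far: 46 -> 32 -> 50
Step 4: curr=17, set curr.next=prev(46) | reversed so far: 17 -> 46 -> 32 -> 50
Step 5: curr=17, set curr.next=prev(17) | reversed so far: 17 -> 17 -> 46 -> 32 -> 50
Step 6: curr=18, set curr.next=prev(17) | reversed so far: 18 -> 17 -> 17 -> 46 -> 32 -> 50

18 -> 17 -> 17 -> 46 -> 32 -> 50 -> None


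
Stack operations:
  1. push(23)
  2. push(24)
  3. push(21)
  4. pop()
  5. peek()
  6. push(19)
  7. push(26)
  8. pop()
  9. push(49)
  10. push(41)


push(23) -> [23]
push(24) -> [23, 24]
push(21) -> [23, 24, 21]
pop()->21, [23, 24]
peek()->24
push(19) -> [23, 24, 19]
push(26) -> [23, 24, 19, 26]
pop()->26, [23, 24, 19]
push(49) -> [23, 24, 19, 49]
push(41) -> [23, 24, 19, 49, 41]

Final stack: [23, 24, 19, 49, 41]


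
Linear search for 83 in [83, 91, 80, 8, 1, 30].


i=0: 83==83 found!

Found at 0, 1 comps


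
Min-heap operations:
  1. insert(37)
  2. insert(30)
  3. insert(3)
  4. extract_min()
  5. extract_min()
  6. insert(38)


insert(37) -> [37]
insert(30) -> [30, 37]
insert(3) -> [3, 37, 30]
extract_min()->3, [30, 37]
extract_min()->30, [37]
insert(38) -> [37, 38]

Final heap: [37, 38]


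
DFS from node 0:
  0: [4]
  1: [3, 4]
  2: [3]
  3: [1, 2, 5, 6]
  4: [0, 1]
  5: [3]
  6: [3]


Visit 0, push [4]
Visit 4, push [1]
Visit 1, push [3]
Visit 3, push [6, 5, 2]
Visit 2, push []
Visit 5, push []
Visit 6, push []

DFS order: [0, 4, 1, 3, 2, 5, 6]


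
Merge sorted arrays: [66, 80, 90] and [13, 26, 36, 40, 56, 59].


Take 13 from B
Take 26 from B
Take 36 from B
Take 40 from B
Take 56 from B
Take 59 from B

Merged: [13, 26, 36, 40, 56, 59, 66, 80, 90]


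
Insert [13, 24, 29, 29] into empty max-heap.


Insert 13: [13]
Insert 24: [24, 13]
Insert 29: [29, 13, 24]
Insert 29: [29, 29, 24, 13]

Final heap: [29, 29, 24, 13]


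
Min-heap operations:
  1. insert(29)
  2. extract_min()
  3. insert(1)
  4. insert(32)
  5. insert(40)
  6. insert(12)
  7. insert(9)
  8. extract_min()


insert(29) -> [29]
extract_min()->29, []
insert(1) -> [1]
insert(32) -> [1, 32]
insert(40) -> [1, 32, 40]
insert(12) -> [1, 12, 40, 32]
insert(9) -> [1, 9, 40, 32, 12]
extract_min()->1, [9, 12, 40, 32]

Final heap: [9, 12, 40, 32]


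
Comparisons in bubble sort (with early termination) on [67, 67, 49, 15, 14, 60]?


Algorithm: bubble sort (with early termination)
Input: [67, 67, 49, 15, 14, 60]
Sorted: [14, 15, 49, 60, 67, 67]

15


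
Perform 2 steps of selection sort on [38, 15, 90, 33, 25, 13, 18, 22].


Initial: [38, 15, 90, 33, 25, 13, 18, 22]
Step 1: min=13 at 5
  Swap: [13, 15, 90, 33, 25, 38, 18, 22]
Step 2: min=15 at 1
  Swap: [13, 15, 90, 33, 25, 38, 18, 22]

After 2 steps: [13, 15, 90, 33, 25, 38, 18, 22]


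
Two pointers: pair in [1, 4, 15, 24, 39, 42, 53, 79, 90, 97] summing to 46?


lo=0(1)+hi=9(97)=98
lo=0(1)+hi=8(90)=91
lo=0(1)+hi=7(79)=80
lo=0(1)+hi=6(53)=54
lo=0(1)+hi=5(42)=43
lo=1(4)+hi=5(42)=46

Yes: 4+42=46


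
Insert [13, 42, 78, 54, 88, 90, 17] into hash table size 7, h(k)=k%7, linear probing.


Insert 13: h=6 -> slot 6
Insert 42: h=0 -> slot 0
Insert 78: h=1 -> slot 1
Insert 54: h=5 -> slot 5
Insert 88: h=4 -> slot 4
Insert 90: h=6, 3 probes -> slot 2
Insert 17: h=3 -> slot 3

Table: [42, 78, 90, 17, 88, 54, 13]


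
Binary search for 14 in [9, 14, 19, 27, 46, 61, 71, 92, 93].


Step 1: lo=0, hi=8, mid=4, val=46
Step 2: lo=0, hi=3, mid=1, val=14

Found at index 1


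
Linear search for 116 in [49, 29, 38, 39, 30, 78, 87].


i=0: 49!=116
i=1: 29!=116
i=2: 38!=116
i=3: 39!=116
i=4: 30!=116
i=5: 78!=116
i=6: 87!=116

Not found, 7 comps


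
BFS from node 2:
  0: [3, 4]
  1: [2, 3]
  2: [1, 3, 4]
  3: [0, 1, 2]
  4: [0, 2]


Visit 2, enqueue [1, 3, 4]
Visit 1, enqueue []
Visit 3, enqueue [0]
Visit 4, enqueue []
Visit 0, enqueue []

BFS order: [2, 1, 3, 4, 0]


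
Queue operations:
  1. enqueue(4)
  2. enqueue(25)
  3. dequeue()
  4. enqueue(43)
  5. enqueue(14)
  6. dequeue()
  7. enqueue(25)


enqueue(4) -> [4]
enqueue(25) -> [4, 25]
dequeue()->4, [25]
enqueue(43) -> [25, 43]
enqueue(14) -> [25, 43, 14]
dequeue()->25, [43, 14]
enqueue(25) -> [43, 14, 25]

Final queue: [43, 14, 25]


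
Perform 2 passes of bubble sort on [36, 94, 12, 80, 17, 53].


Initial: [36, 94, 12, 80, 17, 53]
Pass 1: [36, 12, 80, 17, 53, 94] (4 swaps)
Pass 2: [12, 36, 17, 53, 80, 94] (3 swaps)

After 2 passes: [12, 36, 17, 53, 80, 94]


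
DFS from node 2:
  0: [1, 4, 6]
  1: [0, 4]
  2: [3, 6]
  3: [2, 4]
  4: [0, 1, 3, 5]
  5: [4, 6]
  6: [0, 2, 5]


Visit 2, push [6, 3]
Visit 3, push [4]
Visit 4, push [5, 1, 0]
Visit 0, push [6, 1]
Visit 1, push []
Visit 6, push [5]
Visit 5, push []

DFS order: [2, 3, 4, 0, 1, 6, 5]


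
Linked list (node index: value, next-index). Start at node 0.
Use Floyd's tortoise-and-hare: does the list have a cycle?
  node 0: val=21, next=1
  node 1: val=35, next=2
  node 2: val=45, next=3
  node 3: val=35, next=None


Floyd's tortoise (slow, +1) and hare (fast, +2):
  init: slow=0, fast=0
  step 1: slow=1, fast=2
  step 2: fast 2->3->None, no cycle

Cycle: no


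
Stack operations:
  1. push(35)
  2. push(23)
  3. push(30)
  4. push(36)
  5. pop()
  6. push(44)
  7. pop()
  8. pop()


push(35) -> [35]
push(23) -> [35, 23]
push(30) -> [35, 23, 30]
push(36) -> [35, 23, 30, 36]
pop()->36, [35, 23, 30]
push(44) -> [35, 23, 30, 44]
pop()->44, [35, 23, 30]
pop()->30, [35, 23]

Final stack: [35, 23]


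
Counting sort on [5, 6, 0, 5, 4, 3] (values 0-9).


Input: [5, 6, 0, 5, 4, 3]
Counts: [1, 0, 0, 1, 1, 2, 1, 0, 0, 0]

Sorted: [0, 3, 4, 5, 5, 6]


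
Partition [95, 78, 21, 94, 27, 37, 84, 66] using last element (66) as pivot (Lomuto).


Pivot: 66
  21 <= 66: swap -> [21, 78, 95, 94, 27, 37, 84, 66]
  27 <= 66: swap -> [21, 27, 95, 94, 78, 37, 84, 66]
  37 <= 66: swap -> [21, 27, 37, 94, 78, 95, 84, 66]
Place pivot at 3: [21, 27, 37, 66, 78, 95, 84, 94]

Partitioned: [21, 27, 37, 66, 78, 95, 84, 94]


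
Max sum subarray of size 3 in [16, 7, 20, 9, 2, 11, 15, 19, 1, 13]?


[0:3]: 43
[1:4]: 36
[2:5]: 31
[3:6]: 22
[4:7]: 28
[5:8]: 45
[6:9]: 35
[7:10]: 33

Max: 45 at [5:8]


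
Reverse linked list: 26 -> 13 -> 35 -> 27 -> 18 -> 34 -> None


Step 1: curr=26, set curr.next=prev(None) | reversed so far: 26
Step 2: curr=13, set curr.next=prev(26) | reversed so far: 13 -> 26
Step 3: curr=35, set curr.next=prev(13) | reversed so far: 35 -> 13 -> 26
Step 4: curr=27, set curr.next=prev(35) | reversed so far: 27 -> 35 -> 13 -> 26
Step 5: curr=18, set curr.next=prev(27) | reversed so far: 18 -> 27 -> 35 -> 13 -> 26
Step 6: curr=34, set curr.next=prev(18) | reversed so far: 34 -> 18 -> 27 -> 35 -> 13 -> 26

34 -> 18 -> 27 -> 35 -> 13 -> 26 -> None


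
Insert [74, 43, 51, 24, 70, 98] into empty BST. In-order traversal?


Insert 74: root
Insert 43: L from 74
Insert 51: L from 74 -> R from 43
Insert 24: L from 74 -> L from 43
Insert 70: L from 74 -> R from 43 -> R from 51
Insert 98: R from 74

In-order: [24, 43, 51, 70, 74, 98]


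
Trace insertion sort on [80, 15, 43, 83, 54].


Initial: [80, 15, 43, 83, 54]
Insert 15: [15, 80, 43, 83, 54]
Insert 43: [15, 43, 80, 83, 54]
Insert 83: [15, 43, 80, 83, 54]
Insert 54: [15, 43, 54, 80, 83]

Sorted: [15, 43, 54, 80, 83]


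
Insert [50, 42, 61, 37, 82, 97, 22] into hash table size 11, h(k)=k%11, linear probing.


Insert 50: h=6 -> slot 6
Insert 42: h=9 -> slot 9
Insert 61: h=6, 1 probes -> slot 7
Insert 37: h=4 -> slot 4
Insert 82: h=5 -> slot 5
Insert 97: h=9, 1 probes -> slot 10
Insert 22: h=0 -> slot 0

Table: [22, None, None, None, 37, 82, 50, 61, None, 42, 97]


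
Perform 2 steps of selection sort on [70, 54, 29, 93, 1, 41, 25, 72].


Initial: [70, 54, 29, 93, 1, 41, 25, 72]
Step 1: min=1 at 4
  Swap: [1, 54, 29, 93, 70, 41, 25, 72]
Step 2: min=25 at 6
  Swap: [1, 25, 29, 93, 70, 41, 54, 72]

After 2 steps: [1, 25, 29, 93, 70, 41, 54, 72]


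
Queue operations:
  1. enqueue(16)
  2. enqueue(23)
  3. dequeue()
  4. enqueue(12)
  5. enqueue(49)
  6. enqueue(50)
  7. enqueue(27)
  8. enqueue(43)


enqueue(16) -> [16]
enqueue(23) -> [16, 23]
dequeue()->16, [23]
enqueue(12) -> [23, 12]
enqueue(49) -> [23, 12, 49]
enqueue(50) -> [23, 12, 49, 50]
enqueue(27) -> [23, 12, 49, 50, 27]
enqueue(43) -> [23, 12, 49, 50, 27, 43]

Final queue: [23, 12, 49, 50, 27, 43]


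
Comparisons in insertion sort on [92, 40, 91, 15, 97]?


Algorithm: insertion sort
Input: [92, 40, 91, 15, 97]
Sorted: [15, 40, 91, 92, 97]

7


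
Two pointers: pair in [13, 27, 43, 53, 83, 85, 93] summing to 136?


lo=0(13)+hi=6(93)=106
lo=1(27)+hi=6(93)=120
lo=2(43)+hi=6(93)=136

Yes: 43+93=136


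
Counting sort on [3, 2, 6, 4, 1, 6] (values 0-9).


Input: [3, 2, 6, 4, 1, 6]
Counts: [0, 1, 1, 1, 1, 0, 2, 0, 0, 0]

Sorted: [1, 2, 3, 4, 6, 6]


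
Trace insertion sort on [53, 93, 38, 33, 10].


Initial: [53, 93, 38, 33, 10]
Insert 93: [53, 93, 38, 33, 10]
Insert 38: [38, 53, 93, 33, 10]
Insert 33: [33, 38, 53, 93, 10]
Insert 10: [10, 33, 38, 53, 93]

Sorted: [10, 33, 38, 53, 93]


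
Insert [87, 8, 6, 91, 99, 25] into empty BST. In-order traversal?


Insert 87: root
Insert 8: L from 87
Insert 6: L from 87 -> L from 8
Insert 91: R from 87
Insert 99: R from 87 -> R from 91
Insert 25: L from 87 -> R from 8

In-order: [6, 8, 25, 87, 91, 99]


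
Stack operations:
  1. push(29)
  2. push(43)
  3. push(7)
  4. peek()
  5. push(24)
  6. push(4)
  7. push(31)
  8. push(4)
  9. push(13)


push(29) -> [29]
push(43) -> [29, 43]
push(7) -> [29, 43, 7]
peek()->7
push(24) -> [29, 43, 7, 24]
push(4) -> [29, 43, 7, 24, 4]
push(31) -> [29, 43, 7, 24, 4, 31]
push(4) -> [29, 43, 7, 24, 4, 31, 4]
push(13) -> [29, 43, 7, 24, 4, 31, 4, 13]

Final stack: [29, 43, 7, 24, 4, 31, 4, 13]


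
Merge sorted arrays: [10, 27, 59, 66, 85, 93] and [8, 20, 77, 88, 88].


Take 8 from B
Take 10 from A
Take 20 from B
Take 27 from A
Take 59 from A
Take 66 from A
Take 77 from B
Take 85 from A
Take 88 from B
Take 88 from B

Merged: [8, 10, 20, 27, 59, 66, 77, 85, 88, 88, 93]


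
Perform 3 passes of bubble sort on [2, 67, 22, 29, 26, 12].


Initial: [2, 67, 22, 29, 26, 12]
Pass 1: [2, 22, 29, 26, 12, 67] (4 swaps)
Pass 2: [2, 22, 26, 12, 29, 67] (2 swaps)
Pass 3: [2, 22, 12, 26, 29, 67] (1 swaps)

After 3 passes: [2, 22, 12, 26, 29, 67]


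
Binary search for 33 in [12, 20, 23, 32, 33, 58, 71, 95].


Step 1: lo=0, hi=7, mid=3, val=32
Step 2: lo=4, hi=7, mid=5, val=58
Step 3: lo=4, hi=4, mid=4, val=33

Found at index 4


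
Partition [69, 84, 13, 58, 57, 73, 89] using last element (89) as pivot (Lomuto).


Pivot: 89
  69 <= 89: advance i (no swap)
  84 <= 89: advance i (no swap)
  13 <= 89: advance i (no swap)
  58 <= 89: advance i (no swap)
  57 <= 89: advance i (no swap)
  73 <= 89: advance i (no swap)
Place pivot at 6: [69, 84, 13, 58, 57, 73, 89]

Partitioned: [69, 84, 13, 58, 57, 73, 89]


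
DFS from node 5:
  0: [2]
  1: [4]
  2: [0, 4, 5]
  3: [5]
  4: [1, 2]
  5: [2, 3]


Visit 5, push [3, 2]
Visit 2, push [4, 0]
Visit 0, push []
Visit 4, push [1]
Visit 1, push []
Visit 3, push []

DFS order: [5, 2, 0, 4, 1, 3]


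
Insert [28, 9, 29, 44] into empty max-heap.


Insert 28: [28]
Insert 9: [28, 9]
Insert 29: [29, 9, 28]
Insert 44: [44, 29, 28, 9]

Final heap: [44, 29, 28, 9]


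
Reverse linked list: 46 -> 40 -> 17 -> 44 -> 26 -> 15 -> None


Step 1: curr=46, set curr.next=prev(None) | reversed so far: 46
Step 2: curr=40, set curr.next=prev(46) | reversed so far: 40 -> 46
Step 3: curr=17, set curr.next=prev(40) | reversed so far: 17 -> 40 -> 46
Step 4: curr=44, set curr.next=prev(17) | reversed so far: 44 -> 17 -> 40 -> 46
Step 5: curr=26, set curr.next=prev(44) | reversed so far: 26 -> 44 -> 17 -> 40 -> 46
Step 6: curr=15, set curr.next=prev(26) | reversed so far: 15 -> 26 -> 44 -> 17 -> 40 -> 46

15 -> 26 -> 44 -> 17 -> 40 -> 46 -> None


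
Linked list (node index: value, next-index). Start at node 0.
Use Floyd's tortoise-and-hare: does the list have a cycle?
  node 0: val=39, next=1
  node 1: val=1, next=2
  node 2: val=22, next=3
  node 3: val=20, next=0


Floyd's tortoise (slow, +1) and hare (fast, +2):
  init: slow=0, fast=0
  step 1: slow=1, fast=2
  step 2: slow=2, fast=0
  step 3: slow=3, fast=2
  step 4: slow=0, fast=0
  slow == fast at node 0: cycle detected

Cycle: yes


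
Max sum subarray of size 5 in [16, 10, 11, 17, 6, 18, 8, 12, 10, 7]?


[0:5]: 60
[1:6]: 62
[2:7]: 60
[3:8]: 61
[4:9]: 54
[5:10]: 55

Max: 62 at [1:6]


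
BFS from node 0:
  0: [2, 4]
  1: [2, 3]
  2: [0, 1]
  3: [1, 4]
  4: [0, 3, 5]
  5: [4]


Visit 0, enqueue [2, 4]
Visit 2, enqueue [1]
Visit 4, enqueue [3, 5]
Visit 1, enqueue []
Visit 3, enqueue []
Visit 5, enqueue []

BFS order: [0, 2, 4, 1, 3, 5]


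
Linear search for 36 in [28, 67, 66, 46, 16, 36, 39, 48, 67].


i=0: 28!=36
i=1: 67!=36
i=2: 66!=36
i=3: 46!=36
i=4: 16!=36
i=5: 36==36 found!

Found at 5, 6 comps


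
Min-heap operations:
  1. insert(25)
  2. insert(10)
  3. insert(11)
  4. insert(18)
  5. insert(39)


insert(25) -> [25]
insert(10) -> [10, 25]
insert(11) -> [10, 25, 11]
insert(18) -> [10, 18, 11, 25]
insert(39) -> [10, 18, 11, 25, 39]

Final heap: [10, 18, 11, 25, 39]


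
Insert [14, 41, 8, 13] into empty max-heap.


Insert 14: [14]
Insert 41: [41, 14]
Insert 8: [41, 14, 8]
Insert 13: [41, 14, 8, 13]

Final heap: [41, 14, 8, 13]


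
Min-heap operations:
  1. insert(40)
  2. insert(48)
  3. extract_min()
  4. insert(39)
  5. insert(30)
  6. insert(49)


insert(40) -> [40]
insert(48) -> [40, 48]
extract_min()->40, [48]
insert(39) -> [39, 48]
insert(30) -> [30, 48, 39]
insert(49) -> [30, 48, 39, 49]

Final heap: [30, 48, 39, 49]


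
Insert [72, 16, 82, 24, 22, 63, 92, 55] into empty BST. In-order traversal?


Insert 72: root
Insert 16: L from 72
Insert 82: R from 72
Insert 24: L from 72 -> R from 16
Insert 22: L from 72 -> R from 16 -> L from 24
Insert 63: L from 72 -> R from 16 -> R from 24
Insert 92: R from 72 -> R from 82
Insert 55: L from 72 -> R from 16 -> R from 24 -> L from 63

In-order: [16, 22, 24, 55, 63, 72, 82, 92]


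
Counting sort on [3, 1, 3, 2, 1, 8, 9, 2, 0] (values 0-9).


Input: [3, 1, 3, 2, 1, 8, 9, 2, 0]
Counts: [1, 2, 2, 2, 0, 0, 0, 0, 1, 1]

Sorted: [0, 1, 1, 2, 2, 3, 3, 8, 9]


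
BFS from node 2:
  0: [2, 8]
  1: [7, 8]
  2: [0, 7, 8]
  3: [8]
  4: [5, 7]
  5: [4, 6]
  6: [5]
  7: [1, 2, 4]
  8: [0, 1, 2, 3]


Visit 2, enqueue [0, 7, 8]
Visit 0, enqueue []
Visit 7, enqueue [1, 4]
Visit 8, enqueue [3]
Visit 1, enqueue []
Visit 4, enqueue [5]
Visit 3, enqueue []
Visit 5, enqueue [6]
Visit 6, enqueue []

BFS order: [2, 0, 7, 8, 1, 4, 3, 5, 6]


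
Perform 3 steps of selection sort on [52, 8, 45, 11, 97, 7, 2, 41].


Initial: [52, 8, 45, 11, 97, 7, 2, 41]
Step 1: min=2 at 6
  Swap: [2, 8, 45, 11, 97, 7, 52, 41]
Step 2: min=7 at 5
  Swap: [2, 7, 45, 11, 97, 8, 52, 41]
Step 3: min=8 at 5
  Swap: [2, 7, 8, 11, 97, 45, 52, 41]

After 3 steps: [2, 7, 8, 11, 97, 45, 52, 41]


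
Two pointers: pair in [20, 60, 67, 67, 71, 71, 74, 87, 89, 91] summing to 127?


lo=0(20)+hi=9(91)=111
lo=1(60)+hi=9(91)=151
lo=1(60)+hi=8(89)=149
lo=1(60)+hi=7(87)=147
lo=1(60)+hi=6(74)=134
lo=1(60)+hi=5(71)=131
lo=1(60)+hi=4(71)=131
lo=1(60)+hi=3(67)=127

Yes: 60+67=127


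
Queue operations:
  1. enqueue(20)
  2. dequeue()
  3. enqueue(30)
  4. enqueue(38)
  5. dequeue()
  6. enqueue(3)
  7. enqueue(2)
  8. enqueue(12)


enqueue(20) -> [20]
dequeue()->20, []
enqueue(30) -> [30]
enqueue(38) -> [30, 38]
dequeue()->30, [38]
enqueue(3) -> [38, 3]
enqueue(2) -> [38, 3, 2]
enqueue(12) -> [38, 3, 2, 12]

Final queue: [38, 3, 2, 12]


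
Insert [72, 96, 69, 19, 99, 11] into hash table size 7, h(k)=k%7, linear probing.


Insert 72: h=2 -> slot 2
Insert 96: h=5 -> slot 5
Insert 69: h=6 -> slot 6
Insert 19: h=5, 2 probes -> slot 0
Insert 99: h=1 -> slot 1
Insert 11: h=4 -> slot 4

Table: [19, 99, 72, None, 11, 96, 69]


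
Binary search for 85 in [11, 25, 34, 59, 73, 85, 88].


Step 1: lo=0, hi=6, mid=3, val=59
Step 2: lo=4, hi=6, mid=5, val=85

Found at index 5


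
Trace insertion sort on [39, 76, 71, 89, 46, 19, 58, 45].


Initial: [39, 76, 71, 89, 46, 19, 58, 45]
Insert 76: [39, 76, 71, 89, 46, 19, 58, 45]
Insert 71: [39, 71, 76, 89, 46, 19, 58, 45]
Insert 89: [39, 71, 76, 89, 46, 19, 58, 45]
Insert 46: [39, 46, 71, 76, 89, 19, 58, 45]
Insert 19: [19, 39, 46, 71, 76, 89, 58, 45]
Insert 58: [19, 39, 46, 58, 71, 76, 89, 45]
Insert 45: [19, 39, 45, 46, 58, 71, 76, 89]

Sorted: [19, 39, 45, 46, 58, 71, 76, 89]


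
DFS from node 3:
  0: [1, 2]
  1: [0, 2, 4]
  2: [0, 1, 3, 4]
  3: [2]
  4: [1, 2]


Visit 3, push [2]
Visit 2, push [4, 1, 0]
Visit 0, push [1]
Visit 1, push [4]
Visit 4, push []

DFS order: [3, 2, 0, 1, 4]


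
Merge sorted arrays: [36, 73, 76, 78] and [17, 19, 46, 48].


Take 17 from B
Take 19 from B
Take 36 from A
Take 46 from B
Take 48 from B

Merged: [17, 19, 36, 46, 48, 73, 76, 78]


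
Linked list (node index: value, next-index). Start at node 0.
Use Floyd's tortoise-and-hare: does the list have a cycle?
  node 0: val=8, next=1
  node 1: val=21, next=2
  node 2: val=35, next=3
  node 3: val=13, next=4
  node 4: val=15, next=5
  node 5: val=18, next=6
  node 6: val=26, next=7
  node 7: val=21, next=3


Floyd's tortoise (slow, +1) and hare (fast, +2):
  init: slow=0, fast=0
  step 1: slow=1, fast=2
  step 2: slow=2, fast=4
  step 3: slow=3, fast=6
  step 4: slow=4, fast=3
  step 5: slow=5, fast=5
  slow == fast at node 5: cycle detected

Cycle: yes


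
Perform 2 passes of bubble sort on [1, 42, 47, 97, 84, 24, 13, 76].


Initial: [1, 42, 47, 97, 84, 24, 13, 76]
Pass 1: [1, 42, 47, 84, 24, 13, 76, 97] (4 swaps)
Pass 2: [1, 42, 47, 24, 13, 76, 84, 97] (3 swaps)

After 2 passes: [1, 42, 47, 24, 13, 76, 84, 97]


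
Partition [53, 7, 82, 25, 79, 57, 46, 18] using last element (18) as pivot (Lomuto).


Pivot: 18
  7 <= 18: swap -> [7, 53, 82, 25, 79, 57, 46, 18]
Place pivot at 1: [7, 18, 82, 25, 79, 57, 46, 53]

Partitioned: [7, 18, 82, 25, 79, 57, 46, 53]


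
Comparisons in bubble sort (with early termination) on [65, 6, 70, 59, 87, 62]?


Algorithm: bubble sort (with early termination)
Input: [65, 6, 70, 59, 87, 62]
Sorted: [6, 59, 62, 65, 70, 87]

14


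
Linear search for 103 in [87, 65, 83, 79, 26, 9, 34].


i=0: 87!=103
i=1: 65!=103
i=2: 83!=103
i=3: 79!=103
i=4: 26!=103
i=5: 9!=103
i=6: 34!=103

Not found, 7 comps


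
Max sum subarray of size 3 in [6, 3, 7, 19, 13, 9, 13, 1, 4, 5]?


[0:3]: 16
[1:4]: 29
[2:5]: 39
[3:6]: 41
[4:7]: 35
[5:8]: 23
[6:9]: 18
[7:10]: 10

Max: 41 at [3:6]


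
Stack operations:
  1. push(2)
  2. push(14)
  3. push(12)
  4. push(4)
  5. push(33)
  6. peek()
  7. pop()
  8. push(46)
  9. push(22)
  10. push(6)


push(2) -> [2]
push(14) -> [2, 14]
push(12) -> [2, 14, 12]
push(4) -> [2, 14, 12, 4]
push(33) -> [2, 14, 12, 4, 33]
peek()->33
pop()->33, [2, 14, 12, 4]
push(46) -> [2, 14, 12, 4, 46]
push(22) -> [2, 14, 12, 4, 46, 22]
push(6) -> [2, 14, 12, 4, 46, 22, 6]

Final stack: [2, 14, 12, 4, 46, 22, 6]


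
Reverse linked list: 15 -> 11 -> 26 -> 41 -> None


Step 1: curr=15, set curr.next=prev(None) | reversed so far: 15
Step 2: curr=11, set curr.next=prev(15) | reversed so far: 11 -> 15
Step 3: curr=26, set curr.next=prev(11) | reversed so far: 26 -> 11 -> 15
Step 4: curr=41, set curr.next=prev(26) | reversed so far: 41 -> 26 -> 11 -> 15

41 -> 26 -> 11 -> 15 -> None


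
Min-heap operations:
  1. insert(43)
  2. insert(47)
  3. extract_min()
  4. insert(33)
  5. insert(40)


insert(43) -> [43]
insert(47) -> [43, 47]
extract_min()->43, [47]
insert(33) -> [33, 47]
insert(40) -> [33, 47, 40]

Final heap: [33, 47, 40]


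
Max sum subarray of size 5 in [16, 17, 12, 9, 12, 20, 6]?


[0:5]: 66
[1:6]: 70
[2:7]: 59

Max: 70 at [1:6]


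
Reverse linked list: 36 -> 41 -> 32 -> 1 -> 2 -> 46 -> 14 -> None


Step 1: curr=36, set curr.next=prev(None) | reversed so far: 36
Step 2: curr=41, set curr.next=prev(36) | reversed so far: 41 -> 36
Step 3: curr=32, set curr.next=prev(41) | reversed so far: 32 -> 41 -> 36
Step 4: curr=1, set curr.next=prev(32) | reversed so far: 1 -> 32 -> 41 -> 36
Step 5: curr=2, set curr.next=prev(1) | reversed so far: 2 -> 1 -> 32 -> 41 -> 36
Step 6: curr=46, set curr.next=prev(2) | reversed so far: 46 -> 2 -> 1 -> 32 -> 41 -> 36
Step 7: curr=14, set curr.next=prev(46) | reversed so far: 14 -> 46 -> 2 -> 1 -> 32 -> 41 -> 36

14 -> 46 -> 2 -> 1 -> 32 -> 41 -> 36 -> None


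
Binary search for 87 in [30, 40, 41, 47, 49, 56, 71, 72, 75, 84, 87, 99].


Step 1: lo=0, hi=11, mid=5, val=56
Step 2: lo=6, hi=11, mid=8, val=75
Step 3: lo=9, hi=11, mid=10, val=87

Found at index 10


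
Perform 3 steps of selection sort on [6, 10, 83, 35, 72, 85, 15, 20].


Initial: [6, 10, 83, 35, 72, 85, 15, 20]
Step 1: min=6 at 0
  Swap: [6, 10, 83, 35, 72, 85, 15, 20]
Step 2: min=10 at 1
  Swap: [6, 10, 83, 35, 72, 85, 15, 20]
Step 3: min=15 at 6
  Swap: [6, 10, 15, 35, 72, 85, 83, 20]

After 3 steps: [6, 10, 15, 35, 72, 85, 83, 20]


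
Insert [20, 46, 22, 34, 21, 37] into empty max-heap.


Insert 20: [20]
Insert 46: [46, 20]
Insert 22: [46, 20, 22]
Insert 34: [46, 34, 22, 20]
Insert 21: [46, 34, 22, 20, 21]
Insert 37: [46, 34, 37, 20, 21, 22]

Final heap: [46, 34, 37, 20, 21, 22]


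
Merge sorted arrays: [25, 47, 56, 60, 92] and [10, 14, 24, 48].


Take 10 from B
Take 14 from B
Take 24 from B
Take 25 from A
Take 47 from A
Take 48 from B

Merged: [10, 14, 24, 25, 47, 48, 56, 60, 92]


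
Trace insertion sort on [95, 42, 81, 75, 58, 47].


Initial: [95, 42, 81, 75, 58, 47]
Insert 42: [42, 95, 81, 75, 58, 47]
Insert 81: [42, 81, 95, 75, 58, 47]
Insert 75: [42, 75, 81, 95, 58, 47]
Insert 58: [42, 58, 75, 81, 95, 47]
Insert 47: [42, 47, 58, 75, 81, 95]

Sorted: [42, 47, 58, 75, 81, 95]


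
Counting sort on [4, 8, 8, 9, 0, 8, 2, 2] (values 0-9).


Input: [4, 8, 8, 9, 0, 8, 2, 2]
Counts: [1, 0, 2, 0, 1, 0, 0, 0, 3, 1]

Sorted: [0, 2, 2, 4, 8, 8, 8, 9]


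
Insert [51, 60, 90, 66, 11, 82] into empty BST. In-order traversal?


Insert 51: root
Insert 60: R from 51
Insert 90: R from 51 -> R from 60
Insert 66: R from 51 -> R from 60 -> L from 90
Insert 11: L from 51
Insert 82: R from 51 -> R from 60 -> L from 90 -> R from 66

In-order: [11, 51, 60, 66, 82, 90]


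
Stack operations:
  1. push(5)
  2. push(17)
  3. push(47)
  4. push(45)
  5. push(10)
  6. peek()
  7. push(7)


push(5) -> [5]
push(17) -> [5, 17]
push(47) -> [5, 17, 47]
push(45) -> [5, 17, 47, 45]
push(10) -> [5, 17, 47, 45, 10]
peek()->10
push(7) -> [5, 17, 47, 45, 10, 7]

Final stack: [5, 17, 47, 45, 10, 7]


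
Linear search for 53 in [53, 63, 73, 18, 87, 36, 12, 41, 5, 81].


i=0: 53==53 found!

Found at 0, 1 comps


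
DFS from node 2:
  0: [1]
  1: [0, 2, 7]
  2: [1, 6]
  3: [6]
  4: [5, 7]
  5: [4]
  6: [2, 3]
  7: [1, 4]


Visit 2, push [6, 1]
Visit 1, push [7, 0]
Visit 0, push []
Visit 7, push [4]
Visit 4, push [5]
Visit 5, push []
Visit 6, push [3]
Visit 3, push []

DFS order: [2, 1, 0, 7, 4, 5, 6, 3]


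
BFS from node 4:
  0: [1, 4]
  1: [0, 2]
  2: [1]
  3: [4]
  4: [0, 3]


Visit 4, enqueue [0, 3]
Visit 0, enqueue [1]
Visit 3, enqueue []
Visit 1, enqueue [2]
Visit 2, enqueue []

BFS order: [4, 0, 3, 1, 2]


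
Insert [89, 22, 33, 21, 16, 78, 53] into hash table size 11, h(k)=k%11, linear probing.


Insert 89: h=1 -> slot 1
Insert 22: h=0 -> slot 0
Insert 33: h=0, 2 probes -> slot 2
Insert 21: h=10 -> slot 10
Insert 16: h=5 -> slot 5
Insert 78: h=1, 2 probes -> slot 3
Insert 53: h=9 -> slot 9

Table: [22, 89, 33, 78, None, 16, None, None, None, 53, 21]


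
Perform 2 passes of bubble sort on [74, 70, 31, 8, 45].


Initial: [74, 70, 31, 8, 45]
Pass 1: [70, 31, 8, 45, 74] (4 swaps)
Pass 2: [31, 8, 45, 70, 74] (3 swaps)

After 2 passes: [31, 8, 45, 70, 74]


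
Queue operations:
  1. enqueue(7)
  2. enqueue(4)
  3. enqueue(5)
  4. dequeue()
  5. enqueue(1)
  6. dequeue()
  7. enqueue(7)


enqueue(7) -> [7]
enqueue(4) -> [7, 4]
enqueue(5) -> [7, 4, 5]
dequeue()->7, [4, 5]
enqueue(1) -> [4, 5, 1]
dequeue()->4, [5, 1]
enqueue(7) -> [5, 1, 7]

Final queue: [5, 1, 7]


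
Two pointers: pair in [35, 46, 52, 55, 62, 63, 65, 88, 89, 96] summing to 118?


lo=0(35)+hi=9(96)=131
lo=0(35)+hi=8(89)=124
lo=0(35)+hi=7(88)=123
lo=0(35)+hi=6(65)=100
lo=1(46)+hi=6(65)=111
lo=2(52)+hi=6(65)=117
lo=3(55)+hi=6(65)=120
lo=3(55)+hi=5(63)=118

Yes: 55+63=118


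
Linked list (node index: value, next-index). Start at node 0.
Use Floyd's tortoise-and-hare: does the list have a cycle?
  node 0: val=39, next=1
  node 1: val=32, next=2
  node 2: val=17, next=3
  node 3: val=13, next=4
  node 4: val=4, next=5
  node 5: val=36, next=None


Floyd's tortoise (slow, +1) and hare (fast, +2):
  init: slow=0, fast=0
  step 1: slow=1, fast=2
  step 2: slow=2, fast=4
  step 3: fast 4->5->None, no cycle

Cycle: no


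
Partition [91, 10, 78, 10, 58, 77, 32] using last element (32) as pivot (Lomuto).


Pivot: 32
  10 <= 32: swap -> [10, 91, 78, 10, 58, 77, 32]
  10 <= 32: swap -> [10, 10, 78, 91, 58, 77, 32]
Place pivot at 2: [10, 10, 32, 91, 58, 77, 78]

Partitioned: [10, 10, 32, 91, 58, 77, 78]


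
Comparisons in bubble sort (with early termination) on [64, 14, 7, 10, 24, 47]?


Algorithm: bubble sort (with early termination)
Input: [64, 14, 7, 10, 24, 47]
Sorted: [7, 10, 14, 24, 47, 64]

12


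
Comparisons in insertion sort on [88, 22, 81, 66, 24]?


Algorithm: insertion sort
Input: [88, 22, 81, 66, 24]
Sorted: [22, 24, 66, 81, 88]

10


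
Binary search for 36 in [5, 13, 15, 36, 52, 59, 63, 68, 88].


Step 1: lo=0, hi=8, mid=4, val=52
Step 2: lo=0, hi=3, mid=1, val=13
Step 3: lo=2, hi=3, mid=2, val=15
Step 4: lo=3, hi=3, mid=3, val=36

Found at index 3


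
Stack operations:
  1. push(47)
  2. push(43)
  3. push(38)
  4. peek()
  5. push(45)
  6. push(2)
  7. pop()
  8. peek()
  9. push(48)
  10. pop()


push(47) -> [47]
push(43) -> [47, 43]
push(38) -> [47, 43, 38]
peek()->38
push(45) -> [47, 43, 38, 45]
push(2) -> [47, 43, 38, 45, 2]
pop()->2, [47, 43, 38, 45]
peek()->45
push(48) -> [47, 43, 38, 45, 48]
pop()->48, [47, 43, 38, 45]

Final stack: [47, 43, 38, 45]


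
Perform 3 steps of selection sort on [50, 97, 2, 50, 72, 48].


Initial: [50, 97, 2, 50, 72, 48]
Step 1: min=2 at 2
  Swap: [2, 97, 50, 50, 72, 48]
Step 2: min=48 at 5
  Swap: [2, 48, 50, 50, 72, 97]
Step 3: min=50 at 2
  Swap: [2, 48, 50, 50, 72, 97]

After 3 steps: [2, 48, 50, 50, 72, 97]


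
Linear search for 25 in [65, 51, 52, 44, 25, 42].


i=0: 65!=25
i=1: 51!=25
i=2: 52!=25
i=3: 44!=25
i=4: 25==25 found!

Found at 4, 5 comps


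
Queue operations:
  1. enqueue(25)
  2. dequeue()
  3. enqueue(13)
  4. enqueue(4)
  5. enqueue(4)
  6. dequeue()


enqueue(25) -> [25]
dequeue()->25, []
enqueue(13) -> [13]
enqueue(4) -> [13, 4]
enqueue(4) -> [13, 4, 4]
dequeue()->13, [4, 4]

Final queue: [4, 4]


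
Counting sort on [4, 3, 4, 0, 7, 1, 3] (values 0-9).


Input: [4, 3, 4, 0, 7, 1, 3]
Counts: [1, 1, 0, 2, 2, 0, 0, 1, 0, 0]

Sorted: [0, 1, 3, 3, 4, 4, 7]


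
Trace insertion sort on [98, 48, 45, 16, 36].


Initial: [98, 48, 45, 16, 36]
Insert 48: [48, 98, 45, 16, 36]
Insert 45: [45, 48, 98, 16, 36]
Insert 16: [16, 45, 48, 98, 36]
Insert 36: [16, 36, 45, 48, 98]

Sorted: [16, 36, 45, 48, 98]


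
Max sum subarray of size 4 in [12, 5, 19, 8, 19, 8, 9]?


[0:4]: 44
[1:5]: 51
[2:6]: 54
[3:7]: 44

Max: 54 at [2:6]


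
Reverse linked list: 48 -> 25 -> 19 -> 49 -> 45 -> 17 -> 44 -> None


Step 1: curr=48, set curr.next=prev(None) | reversed so far: 48
Step 2: curr=25, set curr.next=prev(48) | reversed so far: 25 -> 48
Step 3: curr=19, set curr.next=prev(25) | reversed so far: 19 -> 25 -> 48
Step 4: curr=49, set curr.next=prev(19) | reversed so far: 49 -> 19 -> 25 -> 48
Step 5: curr=45, set curr.next=prev(49) | reversed so far: 45 -> 49 -> 19 -> 25 -> 48
Step 6: curr=17, set curr.next=prev(45) | reversed so far: 17 -> 45 -> 49 -> 19 -> 25 -> 48
Step 7: curr=44, set curr.next=prev(17) | reversed so far: 44 -> 17 -> 45 -> 49 -> 19 -> 25 -> 48

44 -> 17 -> 45 -> 49 -> 19 -> 25 -> 48 -> None


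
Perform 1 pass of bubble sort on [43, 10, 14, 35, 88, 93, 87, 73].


Initial: [43, 10, 14, 35, 88, 93, 87, 73]
Pass 1: [10, 14, 35, 43, 88, 87, 73, 93] (5 swaps)

After 1 pass: [10, 14, 35, 43, 88, 87, 73, 93]


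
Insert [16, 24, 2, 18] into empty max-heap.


Insert 16: [16]
Insert 24: [24, 16]
Insert 2: [24, 16, 2]
Insert 18: [24, 18, 2, 16]

Final heap: [24, 18, 2, 16]


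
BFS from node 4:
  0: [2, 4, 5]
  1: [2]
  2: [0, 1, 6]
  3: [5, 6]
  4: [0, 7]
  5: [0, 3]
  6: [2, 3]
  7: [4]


Visit 4, enqueue [0, 7]
Visit 0, enqueue [2, 5]
Visit 7, enqueue []
Visit 2, enqueue [1, 6]
Visit 5, enqueue [3]
Visit 1, enqueue []
Visit 6, enqueue []
Visit 3, enqueue []

BFS order: [4, 0, 7, 2, 5, 1, 6, 3]


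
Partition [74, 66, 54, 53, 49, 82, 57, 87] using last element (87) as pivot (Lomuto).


Pivot: 87
  74 <= 87: advance i (no swap)
  66 <= 87: advance i (no swap)
  54 <= 87: advance i (no swap)
  53 <= 87: advance i (no swap)
  49 <= 87: advance i (no swap)
  82 <= 87: advance i (no swap)
  57 <= 87: advance i (no swap)
Place pivot at 7: [74, 66, 54, 53, 49, 82, 57, 87]

Partitioned: [74, 66, 54, 53, 49, 82, 57, 87]


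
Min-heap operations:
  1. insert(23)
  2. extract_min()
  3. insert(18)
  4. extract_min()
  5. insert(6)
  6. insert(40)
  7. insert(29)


insert(23) -> [23]
extract_min()->23, []
insert(18) -> [18]
extract_min()->18, []
insert(6) -> [6]
insert(40) -> [6, 40]
insert(29) -> [6, 40, 29]

Final heap: [6, 40, 29]


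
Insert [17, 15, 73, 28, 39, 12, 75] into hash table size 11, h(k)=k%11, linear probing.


Insert 17: h=6 -> slot 6
Insert 15: h=4 -> slot 4
Insert 73: h=7 -> slot 7
Insert 28: h=6, 2 probes -> slot 8
Insert 39: h=6, 3 probes -> slot 9
Insert 12: h=1 -> slot 1
Insert 75: h=9, 1 probes -> slot 10

Table: [None, 12, None, None, 15, None, 17, 73, 28, 39, 75]


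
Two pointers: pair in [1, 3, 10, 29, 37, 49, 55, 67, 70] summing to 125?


lo=0(1)+hi=8(70)=71
lo=1(3)+hi=8(70)=73
lo=2(10)+hi=8(70)=80
lo=3(29)+hi=8(70)=99
lo=4(37)+hi=8(70)=107
lo=5(49)+hi=8(70)=119
lo=6(55)+hi=8(70)=125

Yes: 55+70=125


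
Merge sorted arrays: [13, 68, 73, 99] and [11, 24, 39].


Take 11 from B
Take 13 from A
Take 24 from B
Take 39 from B

Merged: [11, 13, 24, 39, 68, 73, 99]


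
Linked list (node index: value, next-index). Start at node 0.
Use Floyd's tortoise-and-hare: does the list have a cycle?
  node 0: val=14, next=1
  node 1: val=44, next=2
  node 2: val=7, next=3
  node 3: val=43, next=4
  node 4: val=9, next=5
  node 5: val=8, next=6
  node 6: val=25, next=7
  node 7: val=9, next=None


Floyd's tortoise (slow, +1) and hare (fast, +2):
  init: slow=0, fast=0
  step 1: slow=1, fast=2
  step 2: slow=2, fast=4
  step 3: slow=3, fast=6
  step 4: fast 6->7->None, no cycle

Cycle: no


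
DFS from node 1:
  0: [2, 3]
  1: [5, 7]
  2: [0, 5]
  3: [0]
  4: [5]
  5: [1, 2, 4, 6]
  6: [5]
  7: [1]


Visit 1, push [7, 5]
Visit 5, push [6, 4, 2]
Visit 2, push [0]
Visit 0, push [3]
Visit 3, push []
Visit 4, push []
Visit 6, push []
Visit 7, push []

DFS order: [1, 5, 2, 0, 3, 4, 6, 7]


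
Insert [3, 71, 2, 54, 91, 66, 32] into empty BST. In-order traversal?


Insert 3: root
Insert 71: R from 3
Insert 2: L from 3
Insert 54: R from 3 -> L from 71
Insert 91: R from 3 -> R from 71
Insert 66: R from 3 -> L from 71 -> R from 54
Insert 32: R from 3 -> L from 71 -> L from 54

In-order: [2, 3, 32, 54, 66, 71, 91]


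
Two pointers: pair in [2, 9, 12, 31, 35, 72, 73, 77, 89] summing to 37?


lo=0(2)+hi=8(89)=91
lo=0(2)+hi=7(77)=79
lo=0(2)+hi=6(73)=75
lo=0(2)+hi=5(72)=74
lo=0(2)+hi=4(35)=37

Yes: 2+35=37


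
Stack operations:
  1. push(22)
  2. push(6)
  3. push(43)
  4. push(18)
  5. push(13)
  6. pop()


push(22) -> [22]
push(6) -> [22, 6]
push(43) -> [22, 6, 43]
push(18) -> [22, 6, 43, 18]
push(13) -> [22, 6, 43, 18, 13]
pop()->13, [22, 6, 43, 18]

Final stack: [22, 6, 43, 18]


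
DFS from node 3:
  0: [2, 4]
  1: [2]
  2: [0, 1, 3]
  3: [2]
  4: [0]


Visit 3, push [2]
Visit 2, push [1, 0]
Visit 0, push [4]
Visit 4, push []
Visit 1, push []

DFS order: [3, 2, 0, 4, 1]


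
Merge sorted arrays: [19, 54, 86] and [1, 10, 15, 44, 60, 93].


Take 1 from B
Take 10 from B
Take 15 from B
Take 19 from A
Take 44 from B
Take 54 from A
Take 60 from B
Take 86 from A

Merged: [1, 10, 15, 19, 44, 54, 60, 86, 93]


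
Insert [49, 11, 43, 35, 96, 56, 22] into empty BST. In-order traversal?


Insert 49: root
Insert 11: L from 49
Insert 43: L from 49 -> R from 11
Insert 35: L from 49 -> R from 11 -> L from 43
Insert 96: R from 49
Insert 56: R from 49 -> L from 96
Insert 22: L from 49 -> R from 11 -> L from 43 -> L from 35

In-order: [11, 22, 35, 43, 49, 56, 96]


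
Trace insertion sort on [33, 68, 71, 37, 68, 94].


Initial: [33, 68, 71, 37, 68, 94]
Insert 68: [33, 68, 71, 37, 68, 94]
Insert 71: [33, 68, 71, 37, 68, 94]
Insert 37: [33, 37, 68, 71, 68, 94]
Insert 68: [33, 37, 68, 68, 71, 94]
Insert 94: [33, 37, 68, 68, 71, 94]

Sorted: [33, 37, 68, 68, 71, 94]


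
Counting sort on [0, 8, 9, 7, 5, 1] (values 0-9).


Input: [0, 8, 9, 7, 5, 1]
Counts: [1, 1, 0, 0, 0, 1, 0, 1, 1, 1]

Sorted: [0, 1, 5, 7, 8, 9]


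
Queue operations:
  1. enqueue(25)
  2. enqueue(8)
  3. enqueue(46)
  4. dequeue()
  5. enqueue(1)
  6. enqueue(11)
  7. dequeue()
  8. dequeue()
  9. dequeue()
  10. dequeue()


enqueue(25) -> [25]
enqueue(8) -> [25, 8]
enqueue(46) -> [25, 8, 46]
dequeue()->25, [8, 46]
enqueue(1) -> [8, 46, 1]
enqueue(11) -> [8, 46, 1, 11]
dequeue()->8, [46, 1, 11]
dequeue()->46, [1, 11]
dequeue()->1, [11]
dequeue()->11, []

Final queue: []


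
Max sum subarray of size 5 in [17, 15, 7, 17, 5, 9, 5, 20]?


[0:5]: 61
[1:6]: 53
[2:7]: 43
[3:8]: 56

Max: 61 at [0:5]


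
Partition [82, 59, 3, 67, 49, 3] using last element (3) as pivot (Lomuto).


Pivot: 3
  3 <= 3: swap -> [3, 59, 82, 67, 49, 3]
Place pivot at 1: [3, 3, 82, 67, 49, 59]

Partitioned: [3, 3, 82, 67, 49, 59]
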